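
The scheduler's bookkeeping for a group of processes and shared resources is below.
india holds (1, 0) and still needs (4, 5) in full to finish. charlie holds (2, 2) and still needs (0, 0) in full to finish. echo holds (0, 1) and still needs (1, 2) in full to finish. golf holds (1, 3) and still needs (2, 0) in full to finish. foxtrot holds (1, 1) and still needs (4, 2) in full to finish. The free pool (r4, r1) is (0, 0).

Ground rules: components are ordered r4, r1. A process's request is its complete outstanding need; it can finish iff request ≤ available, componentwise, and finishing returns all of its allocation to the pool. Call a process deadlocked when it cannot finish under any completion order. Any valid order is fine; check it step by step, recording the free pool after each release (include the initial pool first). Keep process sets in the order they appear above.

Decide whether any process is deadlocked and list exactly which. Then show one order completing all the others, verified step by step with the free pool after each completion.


The deadlocked set is india and foxtrot.
Key observation: even finishing charlie, echo, golf leaves just (3, 6) free — too little r4 for any of the remaining processes.
The rest can finish in the order charlie, echo, golf. Walking it through:
  pool = (0, 0)
  charlie: need (0, 0) fits (0, 0); releases (2, 2), pool now (2, 2)
  echo: need (1, 2) fits (2, 2); releases (0, 1), pool now (2, 3)
  golf: need (2, 0) fits (2, 3); releases (1, 3), pool now (3, 6)
The blocked processes can never fit:
  blocked: india wants (4, 5), pool (3, 6) — not enough r4
  blocked: foxtrot wants (4, 2), pool (3, 6) — not enough r4


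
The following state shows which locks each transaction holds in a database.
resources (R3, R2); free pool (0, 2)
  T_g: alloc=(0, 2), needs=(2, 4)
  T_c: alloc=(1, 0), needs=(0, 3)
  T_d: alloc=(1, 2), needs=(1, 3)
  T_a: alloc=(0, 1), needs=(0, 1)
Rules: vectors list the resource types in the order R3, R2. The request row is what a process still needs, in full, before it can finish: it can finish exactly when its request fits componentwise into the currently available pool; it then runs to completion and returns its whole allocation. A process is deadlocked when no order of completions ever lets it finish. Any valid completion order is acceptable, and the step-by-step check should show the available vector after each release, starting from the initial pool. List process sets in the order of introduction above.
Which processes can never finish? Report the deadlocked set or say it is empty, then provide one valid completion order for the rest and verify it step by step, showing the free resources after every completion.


Nothing here is deadlocked.
Key observation: there is always a runnable process — T_a first — so the state unwinds completely.
A valid finishing order for the others: T_a, T_c, T_d, T_g. Step-by-step check:
  pool = (0, 2)
  T_a needs (0, 1) <= (0, 2) -> finishes; pool += (0, 1) = (0, 3)
  T_c needs (0, 3) <= (0, 3) -> finishes; pool += (1, 0) = (1, 3)
  T_d needs (1, 3) <= (1, 3) -> finishes; pool += (1, 2) = (2, 5)
  T_g needs (2, 4) <= (2, 5) -> finishes; pool += (0, 2) = (2, 7)


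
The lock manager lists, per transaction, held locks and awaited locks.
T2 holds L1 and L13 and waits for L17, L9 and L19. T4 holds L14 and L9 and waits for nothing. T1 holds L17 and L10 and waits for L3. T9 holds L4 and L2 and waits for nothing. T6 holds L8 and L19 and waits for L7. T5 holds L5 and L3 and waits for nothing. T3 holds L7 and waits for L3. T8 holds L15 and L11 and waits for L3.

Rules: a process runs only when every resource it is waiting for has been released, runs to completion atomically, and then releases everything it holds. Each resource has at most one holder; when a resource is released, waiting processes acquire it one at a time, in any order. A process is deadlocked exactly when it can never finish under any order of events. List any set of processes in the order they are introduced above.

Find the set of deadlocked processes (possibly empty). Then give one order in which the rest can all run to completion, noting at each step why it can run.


The deadlocked set is empty.
Key observation: every chain of waits terminates; starting from the processes that wait on nothing, all the rest unlock in turn.
One completion order for the rest: T5, T4, T1, T3, T8, T6, T2, T9.
Walking it through:
  run T5 (it waits on nothing); releases L5 and L3
  run T4 (it waits on nothing); releases L14 and L9
  run T1 (all its waits — L3 — are resolved); releases L17 and L10
  run T3 (all its waits — L3 — are resolved); releases L7
  run T8 (all its waits — L3 — are resolved); releases L15 and L11
  run T6 (all its waits — L7 — are resolved); releases L8 and L19
  run T2 (all its waits — L17, L9 and L19 — are resolved); releases L1 and L13
  run T9 (it waits on nothing); releases L4 and L2


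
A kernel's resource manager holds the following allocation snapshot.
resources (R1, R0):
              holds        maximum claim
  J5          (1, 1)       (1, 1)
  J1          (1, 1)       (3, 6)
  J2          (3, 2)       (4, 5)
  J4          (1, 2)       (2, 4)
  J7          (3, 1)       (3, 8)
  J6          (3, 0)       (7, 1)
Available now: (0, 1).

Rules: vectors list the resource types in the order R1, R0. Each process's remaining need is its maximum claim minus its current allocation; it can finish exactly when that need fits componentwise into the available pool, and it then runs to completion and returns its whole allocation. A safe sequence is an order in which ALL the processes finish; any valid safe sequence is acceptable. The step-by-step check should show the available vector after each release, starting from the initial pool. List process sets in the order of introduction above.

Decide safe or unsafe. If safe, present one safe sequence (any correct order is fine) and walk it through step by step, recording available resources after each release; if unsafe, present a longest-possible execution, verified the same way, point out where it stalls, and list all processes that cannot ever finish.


SAFE, for example via the order J5, J4, J2, J1, J6, J7.
Key observation: at J4 the run first touches a limit — (1, 2) against (1, 2), exact on a resource it actually requests.
Verifying each step:
  pool = (0, 1)
  run J5 (needs (0, 0), free (0, 1)); after release of (1, 1) the pool is (1, 2)
  run J4 (needs (1, 2), free (1, 2)); after release of (1, 2) the pool is (2, 4)
  run J2 (needs (1, 3), free (2, 4)); after release of (3, 2) the pool is (5, 6)
  run J1 (needs (2, 5), free (5, 6)); after release of (1, 1) the pool is (6, 7)
  run J6 (needs (4, 1), free (6, 7)); after release of (3, 0) the pool is (9, 7)
  run J7 (needs (0, 7), free (9, 7)); after release of (3, 1) the pool is (12, 8)


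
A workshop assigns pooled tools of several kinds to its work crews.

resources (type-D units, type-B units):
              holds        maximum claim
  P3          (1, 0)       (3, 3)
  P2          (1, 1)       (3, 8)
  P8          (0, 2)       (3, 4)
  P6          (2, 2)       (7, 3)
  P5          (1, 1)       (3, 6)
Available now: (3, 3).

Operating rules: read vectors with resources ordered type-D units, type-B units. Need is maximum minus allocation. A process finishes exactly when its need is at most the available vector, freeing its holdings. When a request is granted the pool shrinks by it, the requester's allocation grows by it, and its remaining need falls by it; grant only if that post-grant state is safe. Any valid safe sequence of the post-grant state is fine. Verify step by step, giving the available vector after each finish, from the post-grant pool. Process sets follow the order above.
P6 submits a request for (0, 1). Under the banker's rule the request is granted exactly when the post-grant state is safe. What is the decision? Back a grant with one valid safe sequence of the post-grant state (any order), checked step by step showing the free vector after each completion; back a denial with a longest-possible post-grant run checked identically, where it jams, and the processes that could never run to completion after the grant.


DENY. Granting would leave the state unsafe.
Key observation: after P8, P3 the pool peaks at (4, 4), and each blocked process is short somewhere: P2 on type-B units; P6 on type-D units; P5 on type-B units.
After a pretend grant, a maximal execution: P8, P3 — then nothing else fits. Check, step by step:
  pool = (3, 2)
  P8 needs (3, 2) <= (3, 2) -> finishes; pool += (0, 2) = (3, 4)
  P3 needs (2, 3) <= (3, 4) -> finishes; pool += (1, 0) = (4, 4)
  P2 still needs (2, 7) but only (4, 4) is free — short on type-B units
  P6 still needs (5, 0) but only (4, 4) is free — short on type-D units
  P5 still needs (2, 5) but only (4, 4) is free — short on type-B units
Post-grant, the permanently blocked set is P2, P6 and P5.


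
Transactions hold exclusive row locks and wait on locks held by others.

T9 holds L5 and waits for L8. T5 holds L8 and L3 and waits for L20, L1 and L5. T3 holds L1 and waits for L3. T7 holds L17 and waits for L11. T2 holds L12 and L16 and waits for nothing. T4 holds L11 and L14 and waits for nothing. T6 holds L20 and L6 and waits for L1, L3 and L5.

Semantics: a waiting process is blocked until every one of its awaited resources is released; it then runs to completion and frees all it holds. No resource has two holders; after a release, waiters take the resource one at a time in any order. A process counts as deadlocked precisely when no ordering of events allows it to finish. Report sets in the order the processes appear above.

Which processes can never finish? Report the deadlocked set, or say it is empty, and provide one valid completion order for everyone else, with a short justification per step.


The deadlocked set is T9, T5, T3 and T6.
Key observation: the loop T9 -> T5 -> T9 blocks itself forever; T3 and T6 are caught in further circular waits.
One completion order for the rest: T4, T7, T2.
Check, step by step:
  T4: no waits; runs immediately, freeing L11 and L14
  T7 waits on L11 — all released -> runs and releases L17
  T2: no waits; runs immediately, freeing L12 and L16


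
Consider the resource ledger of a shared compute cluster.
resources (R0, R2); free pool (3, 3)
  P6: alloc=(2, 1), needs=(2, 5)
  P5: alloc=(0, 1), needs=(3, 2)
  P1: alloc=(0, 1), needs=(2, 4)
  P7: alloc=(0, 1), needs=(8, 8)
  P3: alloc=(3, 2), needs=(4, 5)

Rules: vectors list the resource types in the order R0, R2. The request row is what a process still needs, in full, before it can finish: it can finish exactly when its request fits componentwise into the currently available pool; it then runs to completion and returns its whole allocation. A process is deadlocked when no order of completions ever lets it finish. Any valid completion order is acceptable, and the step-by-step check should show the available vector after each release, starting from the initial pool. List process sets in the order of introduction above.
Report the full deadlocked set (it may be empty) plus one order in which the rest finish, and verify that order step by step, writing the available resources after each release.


No process is deadlocked.
Key observation: starting with P5, each completion frees enough for the next — no one is permanently blocked.
A valid finishing order for the others: P5, P1, P6, P3, P7. Check, step by step:
  pool = (3, 3)
  P5 needs (3, 2) <= (3, 3) -> finishes; pool += (0, 1) = (3, 4)
  P1 needs (2, 4) <= (3, 4) -> finishes; pool += (0, 1) = (3, 5)
  P6 needs (2, 5) <= (3, 5) -> finishes; pool += (2, 1) = (5, 6)
  P3 needs (4, 5) <= (5, 6) -> finishes; pool += (3, 2) = (8, 8)
  P7 needs (8, 8) <= (8, 8) -> finishes; pool += (0, 1) = (8, 9)


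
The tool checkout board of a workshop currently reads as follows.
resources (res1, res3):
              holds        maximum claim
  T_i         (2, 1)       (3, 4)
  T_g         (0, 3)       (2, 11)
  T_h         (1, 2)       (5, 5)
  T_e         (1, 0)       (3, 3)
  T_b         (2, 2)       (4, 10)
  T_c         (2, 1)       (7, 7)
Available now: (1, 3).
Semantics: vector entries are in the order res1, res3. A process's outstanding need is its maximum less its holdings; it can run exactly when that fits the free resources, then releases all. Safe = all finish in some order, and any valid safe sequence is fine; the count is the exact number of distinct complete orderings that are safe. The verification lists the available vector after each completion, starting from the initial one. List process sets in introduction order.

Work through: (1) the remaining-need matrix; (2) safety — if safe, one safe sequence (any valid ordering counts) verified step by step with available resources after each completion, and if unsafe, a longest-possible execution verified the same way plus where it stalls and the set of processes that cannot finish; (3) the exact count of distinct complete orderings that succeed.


(1) Need matrix, components ordered res1, res3:
  T_i: (1, 3)
  T_g: (2, 8)
  T_h: (4, 3)
  T_e: (2, 3)
  T_b: (2, 8)
  T_c: (5, 6)
(2) UNSAFE.
Key observation: res3 is the bottleneck — with T_i, T_e, T_h, T_c done the pool holds (7, 7), short of every remaining need.
Going as far as possible: T_i, T_e, T_h, T_c; after that, nothing fits. Step-by-step check:
  pool = (1, 3)
  run T_i (needs (1, 3), free (1, 3)); after release of (2, 1) the pool is (3, 4)
  run T_e (needs (2, 3), free (3, 4)); after release of (1, 0) the pool is (4, 4)
  run T_h (needs (4, 3), free (4, 4)); after release of (1, 2) the pool is (5, 6)
  run T_c (needs (5, 6), free (5, 6)); after release of (2, 1) the pool is (7, 7)
  blocked: T_g wants (2, 8), pool (7, 7) — not enough res3
  blocked: T_b wants (2, 8), pool (7, 7) — not enough res3
Processes that can never finish: T_g and T_b.
(3) The exact count: 0 of the possible complete orderings are safe sequences.


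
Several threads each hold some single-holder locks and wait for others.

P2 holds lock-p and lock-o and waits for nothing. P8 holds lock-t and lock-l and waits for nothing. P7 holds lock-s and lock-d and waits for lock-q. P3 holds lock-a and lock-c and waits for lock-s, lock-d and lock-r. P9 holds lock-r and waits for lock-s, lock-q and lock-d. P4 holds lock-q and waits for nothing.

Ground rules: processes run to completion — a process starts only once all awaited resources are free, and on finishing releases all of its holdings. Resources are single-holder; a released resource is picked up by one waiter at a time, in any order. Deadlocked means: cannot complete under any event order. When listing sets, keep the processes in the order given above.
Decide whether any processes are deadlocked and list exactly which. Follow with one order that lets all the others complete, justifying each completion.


No process is deadlocked.
Key observation: all waits point, directly or indirectly, at processes that can finish, so nothing is permanently blocked.
The rest can finish in the order P4, P7, P8, P9, P2, P3.
Step-by-step check:
  P4: no waits; runs immediately, freeing lock-q
  run P7 (all its waits — lock-q — are resolved); releases lock-s and lock-d
  P8: no waits; runs immediately, freeing lock-t and lock-l
  run P9 (all its waits — lock-s, lock-q and lock-d — are resolved); releases lock-r
  P2: no waits; runs immediately, freeing lock-p and lock-o
  run P3 (all its waits — lock-s, lock-d and lock-r — are resolved); releases lock-a and lock-c


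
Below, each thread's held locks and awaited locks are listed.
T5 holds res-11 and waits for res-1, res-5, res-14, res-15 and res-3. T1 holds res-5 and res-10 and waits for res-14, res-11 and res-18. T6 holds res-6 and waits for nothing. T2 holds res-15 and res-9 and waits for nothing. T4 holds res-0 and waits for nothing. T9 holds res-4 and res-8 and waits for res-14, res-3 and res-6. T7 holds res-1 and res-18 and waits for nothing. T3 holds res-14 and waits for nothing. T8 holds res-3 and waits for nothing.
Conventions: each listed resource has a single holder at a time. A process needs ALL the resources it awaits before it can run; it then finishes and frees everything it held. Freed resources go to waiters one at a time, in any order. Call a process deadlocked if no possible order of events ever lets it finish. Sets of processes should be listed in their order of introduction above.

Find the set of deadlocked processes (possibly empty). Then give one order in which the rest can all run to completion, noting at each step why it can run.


Deadlocked set: T5 and T1.
Key observation: the wait chain closes on itself along T5 -> T1 -> T5; no other process is dragged down with it.
One completion order for the rest: T7, T8, T3, T6, T4, T2, T9.
Verifying each step:
  T7: no waits; runs immediately, freeing res-1 and res-18
  T8: no waits; runs immediately, freeing res-3
  T3: no waits; runs immediately, freeing res-14
  T6: no waits; runs immediately, freeing res-6
  T4: no waits; runs immediately, freeing res-0
  T2: no waits; runs immediately, freeing res-15 and res-9
  run T9 (all its waits — res-14, res-3 and res-6 — are resolved); releases res-4 and res-8


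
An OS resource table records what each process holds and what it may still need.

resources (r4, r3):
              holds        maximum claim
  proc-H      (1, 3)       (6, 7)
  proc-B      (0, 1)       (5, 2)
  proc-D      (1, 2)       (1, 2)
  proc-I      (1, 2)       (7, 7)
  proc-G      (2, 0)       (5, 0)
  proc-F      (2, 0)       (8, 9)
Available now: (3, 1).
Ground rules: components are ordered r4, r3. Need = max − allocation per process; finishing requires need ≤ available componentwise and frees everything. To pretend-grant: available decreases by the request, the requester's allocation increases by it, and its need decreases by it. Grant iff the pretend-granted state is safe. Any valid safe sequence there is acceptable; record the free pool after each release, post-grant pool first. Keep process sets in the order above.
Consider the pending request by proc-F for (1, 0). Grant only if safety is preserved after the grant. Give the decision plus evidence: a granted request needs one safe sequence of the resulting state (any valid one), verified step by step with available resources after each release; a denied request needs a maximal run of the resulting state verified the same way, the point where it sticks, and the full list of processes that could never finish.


GRANT — the state after the grant stays safe, e.g. via proc-D, proc-G, proc-B, proc-H, proc-I, proc-F.
Key observation: (2, 1) free after granting still covers proc-D first, and each release covers the next.
Check on the post-grant state, step by step:
  pool = (2, 1)
  proc-D: need (0, 0) fits (2, 1); releases (1, 2), pool now (3, 3)
  proc-G: need (3, 0) fits (3, 3); releases (2, 0), pool now (5, 3)
  proc-B: need (5, 1) fits (5, 3); releases (0, 1), pool now (5, 4)
  proc-H: need (5, 4) fits (5, 4); releases (1, 3), pool now (6, 7)
  proc-I: need (6, 5) fits (6, 7); releases (1, 2), pool now (7, 9)
  proc-F: need (5, 9) fits (7, 9); releases (3, 0), pool now (10, 9)


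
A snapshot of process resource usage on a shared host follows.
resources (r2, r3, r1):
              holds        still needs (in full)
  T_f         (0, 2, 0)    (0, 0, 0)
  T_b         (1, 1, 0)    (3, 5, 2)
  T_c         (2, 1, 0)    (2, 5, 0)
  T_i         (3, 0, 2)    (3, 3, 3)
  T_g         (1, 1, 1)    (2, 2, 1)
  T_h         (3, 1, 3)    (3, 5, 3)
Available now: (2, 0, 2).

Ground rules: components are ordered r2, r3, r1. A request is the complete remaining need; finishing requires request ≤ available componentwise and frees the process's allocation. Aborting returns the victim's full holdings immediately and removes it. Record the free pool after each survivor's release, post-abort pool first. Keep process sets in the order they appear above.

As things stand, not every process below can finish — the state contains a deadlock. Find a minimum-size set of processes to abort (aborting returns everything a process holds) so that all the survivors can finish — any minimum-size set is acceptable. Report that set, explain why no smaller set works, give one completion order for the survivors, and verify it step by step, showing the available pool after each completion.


Minimum abort set: T_c and T_h.
Key observation: T_b could never have finished before the abort; with (5, 2, 3) returned by T_c and T_h, it fits at step 3.
No one abort is enough; case by case: T_f alone leaves T_b blocked (short on r3); T_b alone leaves T_c blocked (short on r3); T_c alone leaves T_b blocked (short on r3); T_i alone leaves T_b blocked (short on r3); T_g alone leaves T_b blocked (short on r3); T_h alone leaves T_b blocked (short on r3).
Survivors finish in the order: T_g, T_f, T_b, T_i. Step-by-step check (pool after the aborts first):
  pool = (7, 2, 5)
  T_g needs (2, 2, 1) <= (7, 2, 5) -> finishes; pool += (1, 1, 1) = (8, 3, 6)
  T_f needs (0, 0, 0) <= (8, 3, 6) -> finishes; pool += (0, 2, 0) = (8, 5, 6)
  T_b needs (3, 5, 2) <= (8, 5, 6) -> finishes; pool += (1, 1, 0) = (9, 6, 6)
  T_i needs (3, 3, 3) <= (9, 6, 6) -> finishes; pool += (3, 0, 2) = (12, 6, 8)


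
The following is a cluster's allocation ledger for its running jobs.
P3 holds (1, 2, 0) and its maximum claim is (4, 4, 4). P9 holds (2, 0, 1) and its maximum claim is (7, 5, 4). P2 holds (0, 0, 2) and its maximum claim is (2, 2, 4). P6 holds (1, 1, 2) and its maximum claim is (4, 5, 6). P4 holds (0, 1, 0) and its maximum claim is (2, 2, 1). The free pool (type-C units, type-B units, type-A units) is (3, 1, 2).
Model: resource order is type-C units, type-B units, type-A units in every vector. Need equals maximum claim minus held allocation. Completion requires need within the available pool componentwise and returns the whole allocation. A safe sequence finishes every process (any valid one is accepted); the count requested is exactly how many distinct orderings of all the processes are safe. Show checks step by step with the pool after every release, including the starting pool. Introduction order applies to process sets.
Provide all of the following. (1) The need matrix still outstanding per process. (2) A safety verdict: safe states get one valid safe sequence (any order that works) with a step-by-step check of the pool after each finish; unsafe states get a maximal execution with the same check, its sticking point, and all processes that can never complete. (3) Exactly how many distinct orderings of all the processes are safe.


(1) Remaining need (order type-C units, type-B units, type-A units):
  P3: (3, 2, 4)
  P9: (5, 5, 3)
  P2: (2, 2, 2)
  P6: (3, 4, 4)
  P4: (2, 1, 1)
(2) SAFE. One safe sequence: P4, P2, P3, P6, P9.
Key observation: P4 is the earliest step where a requested resource binds exactly: need (2, 1, 1), pool (3, 1, 2) at its turn.
Verifying each step:
  pool = (3, 1, 2)
  P4 needs (2, 1, 1) <= (3, 1, 2) -> finishes; pool += (0, 1, 0) = (3, 2, 2)
  P2 needs (2, 2, 2) <= (3, 2, 2) -> finishes; pool += (0, 0, 2) = (3, 2, 4)
  P3 needs (3, 2, 4) <= (3, 2, 4) -> finishes; pool += (1, 2, 0) = (4, 4, 4)
  P6 needs (3, 4, 4) <= (4, 4, 4) -> finishes; pool += (1, 1, 2) = (5, 5, 6)
  P9 needs (5, 5, 3) <= (5, 5, 6) -> finishes; pool += (2, 0, 1) = (7, 5, 7)
(3) Exactly 1 of the possible complete orderings is a safe sequence.


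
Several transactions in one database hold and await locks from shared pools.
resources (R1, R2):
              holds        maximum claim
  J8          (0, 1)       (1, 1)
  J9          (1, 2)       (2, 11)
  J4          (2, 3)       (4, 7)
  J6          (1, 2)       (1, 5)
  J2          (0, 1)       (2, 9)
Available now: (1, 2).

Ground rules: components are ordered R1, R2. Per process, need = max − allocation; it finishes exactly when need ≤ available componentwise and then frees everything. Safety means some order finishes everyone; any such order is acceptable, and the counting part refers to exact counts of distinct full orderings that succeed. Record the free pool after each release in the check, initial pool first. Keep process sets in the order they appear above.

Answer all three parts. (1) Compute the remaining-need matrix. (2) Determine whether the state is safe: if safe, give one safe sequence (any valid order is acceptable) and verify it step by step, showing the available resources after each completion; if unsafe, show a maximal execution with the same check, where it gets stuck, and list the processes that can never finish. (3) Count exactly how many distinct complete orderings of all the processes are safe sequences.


(1) Need matrix, components ordered R1, R2:
  J8: (1, 0)
  J9: (1, 9)
  J4: (2, 4)
  J6: (0, 3)
  J2: (2, 8)
(2) The state is SAFE; one workable sequence: J8, J6, J4, J2, J9.
Key observation: the order's first zero-slack moment is J8 ((1, 0) needed, (1, 2) free — a requested resource with nothing to spare).
Verifying each step:
  pool = (1, 2)
  J8: need (1, 0) fits (1, 2); releases (0, 1), pool now (1, 3)
  J6: need (0, 3) fits (1, 3); releases (1, 2), pool now (2, 5)
  J4: need (2, 4) fits (2, 5); releases (2, 3), pool now (4, 8)
  J2: need (2, 8) fits (4, 8); releases (0, 1), pool now (4, 9)
  J9: need (1, 9) fits (4, 9); releases (1, 2), pool now (5, 11)
(3) Precisely 1 of the possible complete orderings is a safe sequence.


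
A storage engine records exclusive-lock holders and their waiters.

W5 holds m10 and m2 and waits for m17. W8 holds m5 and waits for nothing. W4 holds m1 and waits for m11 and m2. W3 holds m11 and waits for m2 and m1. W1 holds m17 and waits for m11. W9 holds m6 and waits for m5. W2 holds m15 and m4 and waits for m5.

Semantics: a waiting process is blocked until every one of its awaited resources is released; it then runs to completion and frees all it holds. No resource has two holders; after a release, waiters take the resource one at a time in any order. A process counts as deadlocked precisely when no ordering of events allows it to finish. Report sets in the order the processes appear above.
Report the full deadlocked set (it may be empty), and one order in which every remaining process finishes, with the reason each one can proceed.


The deadlocked set is W5, W4, W3 and W1.
Key observation: the loop W5 -> W1 -> W3 -> W5 blocks itself forever; W4 is caught in further circular waits.
One completion order for the rest: W8, W2, W9.
Walking it through:
  run W8 (it waits on nothing); releases m5
  W2 waits on m5 — all released -> runs and releases m15 and m4
  W9 waits on m5 — all released -> runs and releases m6


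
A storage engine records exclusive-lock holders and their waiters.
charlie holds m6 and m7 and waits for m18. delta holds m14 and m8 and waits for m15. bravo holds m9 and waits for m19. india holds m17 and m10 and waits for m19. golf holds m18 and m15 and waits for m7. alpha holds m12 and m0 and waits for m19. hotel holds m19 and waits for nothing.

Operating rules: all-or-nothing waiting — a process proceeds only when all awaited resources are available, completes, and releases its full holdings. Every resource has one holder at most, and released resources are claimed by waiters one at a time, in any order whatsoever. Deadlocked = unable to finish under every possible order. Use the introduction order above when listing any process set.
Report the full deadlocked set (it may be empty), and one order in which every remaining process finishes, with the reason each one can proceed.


The deadlocked set is charlie, delta and golf.
Key observation: the cycle charlie -> golf -> charlie can never break — each member waits on the next; delta waits into the deadlock from upstream.
The rest can finish in the order hotel, india, alpha, bravo.
Verifying each step:
  hotel waits on nothing -> runs at once and releases m19
  run india (all its waits — m19 — are resolved); releases m17 and m10
  run alpha (all its waits — m19 — are resolved); releases m12 and m0
  run bravo (all its waits — m19 — are resolved); releases m9


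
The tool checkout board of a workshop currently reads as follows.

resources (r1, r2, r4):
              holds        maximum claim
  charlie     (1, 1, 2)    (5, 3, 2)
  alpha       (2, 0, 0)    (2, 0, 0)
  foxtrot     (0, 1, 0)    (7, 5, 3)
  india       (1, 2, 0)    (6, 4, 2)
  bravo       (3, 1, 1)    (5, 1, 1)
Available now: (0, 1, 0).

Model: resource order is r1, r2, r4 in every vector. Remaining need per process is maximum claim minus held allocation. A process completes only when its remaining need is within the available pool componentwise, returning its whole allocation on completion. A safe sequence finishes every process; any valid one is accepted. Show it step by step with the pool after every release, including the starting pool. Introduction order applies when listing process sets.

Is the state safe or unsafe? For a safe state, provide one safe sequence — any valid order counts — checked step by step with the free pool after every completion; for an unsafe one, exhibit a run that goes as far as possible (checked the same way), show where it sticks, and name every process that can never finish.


SAFE, for example via the order alpha, bravo, charlie, india, foxtrot.
Key observation: reading the order forward, bravo is the first process whose need (2, 0, 0) meets the free pool (2, 1, 0) exactly on a resource it requests.
Verifying each step:
  pool = (0, 1, 0)
  alpha needs (0, 0, 0) <= (0, 1, 0) -> finishes; pool += (2, 0, 0) = (2, 1, 0)
  bravo needs (2, 0, 0) <= (2, 1, 0) -> finishes; pool += (3, 1, 1) = (5, 2, 1)
  charlie needs (4, 2, 0) <= (5, 2, 1) -> finishes; pool += (1, 1, 2) = (6, 3, 3)
  india needs (5, 2, 2) <= (6, 3, 3) -> finishes; pool += (1, 2, 0) = (7, 5, 3)
  foxtrot needs (7, 4, 3) <= (7, 5, 3) -> finishes; pool += (0, 1, 0) = (7, 6, 3)


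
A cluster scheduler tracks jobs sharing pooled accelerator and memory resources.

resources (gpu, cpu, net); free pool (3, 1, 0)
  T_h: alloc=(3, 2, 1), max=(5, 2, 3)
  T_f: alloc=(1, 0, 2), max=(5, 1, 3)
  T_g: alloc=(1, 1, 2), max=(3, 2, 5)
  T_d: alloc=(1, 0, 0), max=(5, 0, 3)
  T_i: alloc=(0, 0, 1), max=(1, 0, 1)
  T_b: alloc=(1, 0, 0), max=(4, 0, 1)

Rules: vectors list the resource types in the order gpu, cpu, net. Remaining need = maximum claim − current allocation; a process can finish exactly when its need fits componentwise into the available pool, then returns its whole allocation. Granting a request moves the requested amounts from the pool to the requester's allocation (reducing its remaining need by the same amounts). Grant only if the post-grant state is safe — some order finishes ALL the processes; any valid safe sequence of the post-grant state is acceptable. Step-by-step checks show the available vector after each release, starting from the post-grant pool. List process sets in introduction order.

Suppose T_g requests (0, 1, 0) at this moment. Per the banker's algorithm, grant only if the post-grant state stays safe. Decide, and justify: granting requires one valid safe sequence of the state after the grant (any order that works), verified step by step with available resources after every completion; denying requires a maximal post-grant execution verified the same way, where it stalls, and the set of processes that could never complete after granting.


DENY: after the grant no complete ordering would exist.
Key observation: after T_i, T_b the pool peaks at (4, 0, 1), and each blocked process is short somewhere: T_h on net; T_f on cpu; T_g on net; T_d on net.
Pretend the grant happened; the run T_i, T_b goes as far as possible. Verifying each step:
  pool = (3, 0, 0)
  T_i: need (1, 0, 0) fits (3, 0, 0); releases (0, 0, 1), pool now (3, 0, 1)
  T_b: need (3, 0, 1) fits (3, 0, 1); releases (1, 0, 0), pool now (4, 0, 1)
  T_h still needs (2, 0, 2) but only (4, 0, 1) is free — short on net
  T_f still needs (4, 1, 1) but only (4, 0, 1) is free — short on cpu
  T_g still needs (2, 0, 3) but only (4, 0, 1) is free — short on net
  T_d still needs (4, 0, 3) but only (4, 0, 1) is free — short on net
Processes that could never finish after the grant: T_h, T_f, T_g and T_d.


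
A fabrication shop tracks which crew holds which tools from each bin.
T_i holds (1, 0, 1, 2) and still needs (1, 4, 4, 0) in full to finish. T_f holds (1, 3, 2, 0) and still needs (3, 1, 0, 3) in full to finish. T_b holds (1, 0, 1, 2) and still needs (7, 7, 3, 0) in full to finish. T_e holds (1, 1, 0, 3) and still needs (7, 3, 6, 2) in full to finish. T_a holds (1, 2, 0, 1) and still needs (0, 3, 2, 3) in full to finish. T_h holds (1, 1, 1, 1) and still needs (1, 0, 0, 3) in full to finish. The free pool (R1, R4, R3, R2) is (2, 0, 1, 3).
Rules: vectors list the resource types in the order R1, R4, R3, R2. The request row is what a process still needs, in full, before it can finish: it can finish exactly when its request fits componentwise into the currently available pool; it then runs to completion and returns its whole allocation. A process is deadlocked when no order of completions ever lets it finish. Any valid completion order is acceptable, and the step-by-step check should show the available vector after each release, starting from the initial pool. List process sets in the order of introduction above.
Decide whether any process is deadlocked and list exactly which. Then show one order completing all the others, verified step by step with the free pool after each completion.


Deadlocked set: T_b and T_e.
Key observation: even finishing T_h, T_f, T_a, T_i leaves just (6, 6, 5, 7) free — too little R1 for any of the remaining processes.
The rest can finish in the order T_h, T_f, T_a, T_i. Walking it through:
  pool = (2, 0, 1, 3)
  T_h needs (1, 0, 0, 3) <= (2, 0, 1, 3) -> finishes; pool += (1, 1, 1, 1) = (3, 1, 2, 4)
  T_f needs (3, 1, 0, 3) <= (3, 1, 2, 4) -> finishes; pool += (1, 3, 2, 0) = (4, 4, 4, 4)
  T_a needs (0, 3, 2, 3) <= (4, 4, 4, 4) -> finishes; pool += (1, 2, 0, 1) = (5, 6, 4, 5)
  T_i needs (1, 4, 4, 0) <= (5, 6, 4, 5) -> finishes; pool += (1, 0, 1, 2) = (6, 6, 5, 7)
The blocked processes can never fit:
  T_b cannot run: need (7, 7, 3, 0) vs free (6, 6, 5, 7) (insufficient R1 and R4)
  T_e cannot run: need (7, 3, 6, 2) vs free (6, 6, 5, 7) (insufficient R1 and R3)


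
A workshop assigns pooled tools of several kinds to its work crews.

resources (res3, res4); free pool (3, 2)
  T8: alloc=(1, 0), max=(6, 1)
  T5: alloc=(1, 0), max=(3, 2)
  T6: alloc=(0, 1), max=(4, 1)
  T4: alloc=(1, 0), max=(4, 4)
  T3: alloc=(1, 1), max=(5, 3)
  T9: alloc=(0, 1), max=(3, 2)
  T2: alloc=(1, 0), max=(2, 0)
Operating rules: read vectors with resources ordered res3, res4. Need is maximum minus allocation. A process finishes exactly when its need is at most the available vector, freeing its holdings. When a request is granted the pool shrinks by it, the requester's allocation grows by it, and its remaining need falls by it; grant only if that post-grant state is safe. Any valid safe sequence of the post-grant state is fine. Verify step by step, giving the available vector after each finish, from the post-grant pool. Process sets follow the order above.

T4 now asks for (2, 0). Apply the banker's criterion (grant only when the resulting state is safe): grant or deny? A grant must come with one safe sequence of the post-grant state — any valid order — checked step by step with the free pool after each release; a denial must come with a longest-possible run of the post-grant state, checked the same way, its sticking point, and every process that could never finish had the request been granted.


DENY: after the grant no complete ordering would exist.
Key observation: after T2, T5, T9 the pool peaks at (3, 3), and each blocked process is short somewhere: T8 on res3; T6 on res3; T4 on res4; T3 on res3.
Pretend the grant happened; the run T2, T5, T9 goes as far as possible. Verifying each step:
  pool = (1, 2)
  T2 needs (1, 0) <= (1, 2) -> finishes; pool += (1, 0) = (2, 2)
  T5 needs (2, 2) <= (2, 2) -> finishes; pool += (1, 0) = (3, 2)
  T9 needs (3, 1) <= (3, 2) -> finishes; pool += (0, 1) = (3, 3)
  T8 still needs (5, 1) but only (3, 3) is free — short on res3
  T6 still needs (4, 0) but only (3, 3) is free — short on res3
  T4 still needs (1, 4) but only (3, 3) is free — short on res4
  T3 still needs (4, 2) but only (3, 3) is free — short on res3
Had the request been granted, T8, T6, T4 and T3 could never finish.


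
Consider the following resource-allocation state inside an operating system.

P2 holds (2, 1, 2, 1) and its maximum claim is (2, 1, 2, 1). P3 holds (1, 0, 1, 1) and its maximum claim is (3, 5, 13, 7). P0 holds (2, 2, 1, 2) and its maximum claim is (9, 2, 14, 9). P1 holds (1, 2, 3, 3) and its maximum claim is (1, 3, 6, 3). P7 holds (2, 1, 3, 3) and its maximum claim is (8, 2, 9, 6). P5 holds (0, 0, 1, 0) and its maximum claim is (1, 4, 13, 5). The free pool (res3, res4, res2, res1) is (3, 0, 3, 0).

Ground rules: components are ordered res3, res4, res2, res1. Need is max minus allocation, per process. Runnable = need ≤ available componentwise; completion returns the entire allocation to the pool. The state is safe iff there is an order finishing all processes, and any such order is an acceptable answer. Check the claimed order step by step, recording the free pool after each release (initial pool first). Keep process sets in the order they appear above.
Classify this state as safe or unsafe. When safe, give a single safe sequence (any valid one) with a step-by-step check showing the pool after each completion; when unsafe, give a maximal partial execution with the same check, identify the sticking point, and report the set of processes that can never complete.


UNSAFE.
Key observation: even finishing P2, P1, P7 leaves just (8, 4, 11, 7) free — too little res2 for any of the remaining processes.
A maximal execution: P2, P1, P7 — then nothing else fits. Walking it through:
  pool = (3, 0, 3, 0)
  run P2 (needs (0, 0, 0, 0), free (3, 0, 3, 0)); after release of (2, 1, 2, 1) the pool is (5, 1, 5, 1)
  run P1 (needs (0, 1, 3, 0), free (5, 1, 5, 1)); after release of (1, 2, 3, 3) the pool is (6, 3, 8, 4)
  run P7 (needs (6, 1, 6, 3), free (6, 3, 8, 4)); after release of (2, 1, 3, 3) the pool is (8, 4, 11, 7)
  P3 cannot run: need (2, 5, 12, 6) vs free (8, 4, 11, 7) (insufficient res4 and res2)
  P0 cannot run: need (7, 0, 13, 7) vs free (8, 4, 11, 7) (insufficient res2)
  P5 cannot run: need (1, 4, 12, 5) vs free (8, 4, 11, 7) (insufficient res2)
Never able to finish: P3, P0 and P5.


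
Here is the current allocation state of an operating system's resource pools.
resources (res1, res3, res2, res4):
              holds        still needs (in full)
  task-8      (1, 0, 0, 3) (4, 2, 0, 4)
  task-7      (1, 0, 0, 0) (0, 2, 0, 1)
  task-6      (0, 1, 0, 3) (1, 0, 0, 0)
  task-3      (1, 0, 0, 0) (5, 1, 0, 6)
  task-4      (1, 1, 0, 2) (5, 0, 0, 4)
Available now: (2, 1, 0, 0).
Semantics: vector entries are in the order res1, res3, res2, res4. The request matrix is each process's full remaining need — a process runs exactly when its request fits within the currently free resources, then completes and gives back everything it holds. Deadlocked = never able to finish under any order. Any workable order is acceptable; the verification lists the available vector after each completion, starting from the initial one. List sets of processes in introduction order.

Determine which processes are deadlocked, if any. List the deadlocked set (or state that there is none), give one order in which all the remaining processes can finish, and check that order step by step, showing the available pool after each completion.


The deadlocked set is task-8, task-3 and task-4.
Key observation: once task-6, task-7 finish, the pool peaks at (3, 2, 0, 3) — and every remaining process still needs more res1 than that.
A valid finishing order for the others: task-6, task-7. Check, step by step:
  pool = (2, 1, 0, 0)
  task-6: need (1, 0, 0, 0) fits (2, 1, 0, 0); releases (0, 1, 0, 3), pool now (2, 2, 0, 3)
  task-7: need (0, 2, 0, 1) fits (2, 2, 0, 3); releases (1, 0, 0, 0), pool now (3, 2, 0, 3)
The stuck group stays short no matter what:
  task-8 still needs (4, 2, 0, 4) but only (3, 2, 0, 3) is free — short on res1 and res4
  task-3 still needs (5, 1, 0, 6) but only (3, 2, 0, 3) is free — short on res1 and res4
  task-4 still needs (5, 0, 0, 4) but only (3, 2, 0, 3) is free — short on res1 and res4
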